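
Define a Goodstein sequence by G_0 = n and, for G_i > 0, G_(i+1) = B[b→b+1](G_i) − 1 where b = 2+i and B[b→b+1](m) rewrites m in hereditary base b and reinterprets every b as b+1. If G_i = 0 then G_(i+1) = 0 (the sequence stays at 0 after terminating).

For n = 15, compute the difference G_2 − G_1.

base 2: 15 = 2^(2 + 1) + 2^2 + 2 + 1; at 3: 3^(3 + 1) + 3^3 + 3 + 1 = 112; next = 111
base 3: 111 = 3^(3 + 1) + 3^3 + 3; at 4: 4^(4 + 1) + 4^4 + 4 = 1284; next = 1283

1172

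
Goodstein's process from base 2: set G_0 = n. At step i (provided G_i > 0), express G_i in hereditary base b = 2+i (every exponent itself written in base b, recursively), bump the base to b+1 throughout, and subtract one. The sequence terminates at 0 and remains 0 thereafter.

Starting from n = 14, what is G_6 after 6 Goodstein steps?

134404971

[0] 14 ≡ 2^(2 + 1) + 2^2 + 2 (base 2). Lift 3: 111. −1: 110.
[1] 110 ≡ 3^(3 + 1) + 3^3 + 2 (base 3). Lift 4: 1282. −1: 1281.
[2] 1281 ≡ 4^(4 + 1) + 4^4 + 1 (base 4). Lift 5: 18751. −1: 18750.
[3] 18750 ≡ 5^(5 + 1) + 5^5 (base 5). Lift 6: 326592. −1: 326591.
[4] 326591 ≡ 6^(6 + 1) + 5·6^5 + 5·6^4 + 5·6^3 + 5·6^2 + 5·6 + 5 (base 6). Lift 7: 5862841. −1: 5862840.
[5] 5862840 ≡ 7^(7 + 1) + 5·7^5 + 5·7^4 + 5·7^3 + 5·7^2 + 5·7 + 4 (base 7). Lift 8: 134404972. −1: 134404971.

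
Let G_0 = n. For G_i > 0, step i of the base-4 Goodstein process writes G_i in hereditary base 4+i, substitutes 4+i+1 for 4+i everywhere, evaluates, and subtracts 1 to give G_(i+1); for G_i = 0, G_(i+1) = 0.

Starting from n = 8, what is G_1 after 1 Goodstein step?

step 0: 8 = 2·4; sub 5 for 4: 2·5; = 10; G_1 = 10−1 = 9
step 1: 9 = 5 + 4; sub 6 for 5: 6 + 4; = 10; G_2 = 10−1 = 9

9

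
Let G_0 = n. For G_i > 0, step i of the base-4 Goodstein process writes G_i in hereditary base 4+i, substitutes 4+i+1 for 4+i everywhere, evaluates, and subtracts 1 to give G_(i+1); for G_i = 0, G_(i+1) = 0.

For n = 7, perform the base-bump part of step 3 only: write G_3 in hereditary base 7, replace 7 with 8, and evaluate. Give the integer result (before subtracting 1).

step 0: 7 = 4 + 3; sub 5 for 4: 5 + 3; = 8; G_1 = 8−1 = 7
step 1: 7 = 5 + 2; sub 6 for 5: 6 + 2; = 8; G_2 = 8−1 = 7
step 2: 7 = 6 + 1; sub 7 for 6: 7 + 1; = 8; G_3 = 8−1 = 7
step 3: 7 = 7; sub 8 for 7: 8; = 8; G_4 = 8−1 = 7

8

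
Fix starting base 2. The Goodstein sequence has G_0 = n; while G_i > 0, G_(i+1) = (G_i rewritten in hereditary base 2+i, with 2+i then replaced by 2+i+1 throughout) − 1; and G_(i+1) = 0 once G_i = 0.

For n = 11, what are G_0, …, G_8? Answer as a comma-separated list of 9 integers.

11, 84, 1027, 15627, 279937, 5764801, 134217727, 2749609302, 70077777775

i=0: 11 = 2^(2 + 1) + 2 + 1 (b=2); 2→3: 3^(3 + 1) + 3 + 1 = 85; 85−1 = 84
i=1: 84 = 3^(3 + 1) + 3 (b=3); 3→4: 4^(4 + 1) + 4 = 1028; 1028−1 = 1027
i=2: 1027 = 4^(4 + 1) + 3 (b=4); 4→5: 5^(5 + 1) + 3 = 15628; 15628−1 = 15627
i=3: 15627 = 5^(5 + 1) + 2 (b=5); 5→6: 6^(6 + 1) + 2 = 279938; 279938−1 = 279937
i=4: 279937 = 6^(6 + 1) + 1 (b=6); 6→7: 7^(7 + 1) + 1 = 5764802; 5764802−1 = 5764801
i=5: 5764801 = 7^(7 + 1) (b=7); 7→8: 8^(8 + 1) = 134217728; 134217728−1 = 134217727
i=6: 134217727 = 7·8^8 + 7·8^7 + 7·8^6 + 7·8^5 + 7·8^4 + 7·8^3 + 7·8^2 + 7·8 + 7 (b=8); 8→9: 7·9^9 + 7·9^7 + 7·9^6 + 7·9^5 + 7·9^4 + 7·9^3 + 7·9^2 + 7·9 + 7 = 2749609303; 2749609303−1 = 2749609302
i=7: 2749609302 = 7·9^9 + 7·9^7 + 7·9^6 + 7·9^5 + 7·9^4 + 7·9^3 + 7·9^2 + 7·9 + 6 (b=9); 9→10: 7·10^10 + 7·10^7 + 7·10^6 + 7·10^5 + 7·10^4 + 7·10^3 + 7·10^2 + 7·10 + 6 = 70077777776; 70077777776−1 = 70077777775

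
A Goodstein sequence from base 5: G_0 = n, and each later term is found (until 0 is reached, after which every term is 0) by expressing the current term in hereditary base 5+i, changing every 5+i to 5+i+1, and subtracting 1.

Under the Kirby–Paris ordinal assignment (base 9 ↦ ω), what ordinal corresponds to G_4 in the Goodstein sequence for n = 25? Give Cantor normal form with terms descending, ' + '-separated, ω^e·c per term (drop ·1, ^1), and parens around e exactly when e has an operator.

ω·5 + 2

G_0 = 25. HB_5(25) = 5^2. Bump = 36. G_1 = 35.
G_1 = 35. HB_6(35) = 5·6 + 5. Bump = 40. G_2 = 39.
G_2 = 39. HB_7(39) = 5·7 + 4. Bump = 44. G_3 = 43.
G_3 = 43. HB_8(43) = 5·8 + 3. Bump = 48. G_4 = 47.
G_4 = 47. HB_9(47) = 5·9 + 2. Bump = 52. G_5 = 51.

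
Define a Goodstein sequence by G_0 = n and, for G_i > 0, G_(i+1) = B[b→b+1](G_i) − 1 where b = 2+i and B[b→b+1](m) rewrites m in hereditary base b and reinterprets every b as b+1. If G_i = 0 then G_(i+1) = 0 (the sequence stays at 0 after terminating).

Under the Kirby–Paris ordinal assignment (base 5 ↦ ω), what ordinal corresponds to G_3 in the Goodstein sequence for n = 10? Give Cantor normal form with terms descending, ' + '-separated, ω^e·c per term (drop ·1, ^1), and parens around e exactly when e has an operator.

ω^(ω + 1)

step 0: 10 = 2^(2 + 1) + 2; sub 3 for 2: 3^(3 + 1) + 3; = 84; G_1 = 84−1 = 83
step 1: 83 = 3^(3 + 1) + 2; sub 4 for 3: 4^(4 + 1) + 2; = 1026; G_2 = 1026−1 = 1025
step 2: 1025 = 4^(4 + 1) + 1; sub 5 for 4: 5^(5 + 1) + 1; = 15626; G_3 = 15626−1 = 15625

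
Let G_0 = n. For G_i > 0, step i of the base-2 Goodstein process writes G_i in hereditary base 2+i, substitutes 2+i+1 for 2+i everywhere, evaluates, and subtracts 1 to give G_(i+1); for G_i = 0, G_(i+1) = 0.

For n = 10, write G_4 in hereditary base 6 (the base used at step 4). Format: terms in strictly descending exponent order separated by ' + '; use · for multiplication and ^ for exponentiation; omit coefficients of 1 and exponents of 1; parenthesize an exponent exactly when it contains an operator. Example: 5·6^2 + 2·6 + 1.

5·6^6 + 5·6^5 + 5·6^4 + 5·6^3 + 5·6^2 + 5·6 + 5

(0) 10|_2 = 2^(2 + 1) + 2 ↦ 3^(3 + 1) + 3|_3 = 84 ⇒ 83
(1) 83|_3 = 3^(3 + 1) + 2 ↦ 4^(4 + 1) + 2|_4 = 1026 ⇒ 1025
(2) 1025|_4 = 4^(4 + 1) + 1 ↦ 5^(5 + 1) + 1|_5 = 15626 ⇒ 15625
(3) 15625|_5 = 5^(5 + 1) ↦ 6^(6 + 1)|_6 = 279936 ⇒ 279935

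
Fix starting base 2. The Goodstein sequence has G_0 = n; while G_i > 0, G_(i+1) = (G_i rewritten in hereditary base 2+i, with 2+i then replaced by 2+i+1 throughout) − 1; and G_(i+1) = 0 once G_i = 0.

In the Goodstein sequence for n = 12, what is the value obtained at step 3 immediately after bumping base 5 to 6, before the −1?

280020

G_0 = 12. HB_2(12) = 2^(2 + 1) + 2^2. Bump = 108. G_1 = 107.
G_1 = 107. HB_3(107) = 3^(3 + 1) + 2·3^2 + 2·3 + 2. Bump = 1066. G_2 = 1065.
G_2 = 1065. HB_4(1065) = 4^(4 + 1) + 2·4^2 + 2·4 + 1. Bump = 15686. G_3 = 15685.
G_3 = 15685. HB_5(15685) = 5^(5 + 1) + 2·5^2 + 2·5. Bump = 280020. G_4 = 280019.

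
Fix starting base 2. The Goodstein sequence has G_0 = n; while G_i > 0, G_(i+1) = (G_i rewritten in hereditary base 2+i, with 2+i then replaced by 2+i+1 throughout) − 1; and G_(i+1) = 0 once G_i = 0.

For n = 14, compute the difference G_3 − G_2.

G_0 = 14. HB_2(14) = 2^(2 + 1) + 2^2 + 2. Bump = 111. G_1 = 110.
G_1 = 110. HB_3(110) = 3^(3 + 1) + 3^3 + 2. Bump = 1282. G_2 = 1281.
G_2 = 1281. HB_4(1281) = 4^(4 + 1) + 4^4 + 1. Bump = 18751. G_3 = 18750.

17469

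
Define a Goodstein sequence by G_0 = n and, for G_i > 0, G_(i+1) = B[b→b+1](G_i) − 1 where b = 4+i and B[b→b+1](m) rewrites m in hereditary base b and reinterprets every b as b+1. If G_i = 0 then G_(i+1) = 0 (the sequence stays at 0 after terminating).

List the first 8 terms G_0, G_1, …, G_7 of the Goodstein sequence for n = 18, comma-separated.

step 0: 18 = 4^2 + 2; sub 5 for 4: 5^2 + 2; = 27; G_1 = 27−1 = 26
step 1: 26 = 5^2 + 1; sub 6 for 5: 6^2 + 1; = 37; G_2 = 37−1 = 36
step 2: 36 = 6^2; sub 7 for 6: 7^2; = 49; G_3 = 49−1 = 48
step 3: 48 = 6·7 + 6; sub 8 for 7: 6·8 + 6; = 54; G_4 = 54−1 = 53
step 4: 53 = 6·8 + 5; sub 9 for 8: 6·9 + 5; = 59; G_5 = 59−1 = 58
step 5: 58 = 6·9 + 4; sub 10 for 9: 6·10 + 4; = 64; G_6 = 64−1 = 63
step 6: 63 = 6·10 + 3; sub 11 for 10: 6·11 + 3; = 69; G_7 = 69−1 = 68

18, 26, 36, 48, 53, 58, 63, 68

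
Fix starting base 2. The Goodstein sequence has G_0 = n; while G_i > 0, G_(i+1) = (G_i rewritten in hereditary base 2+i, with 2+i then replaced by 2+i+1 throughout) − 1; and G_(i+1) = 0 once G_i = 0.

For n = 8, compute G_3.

i=0: 8 = 2^(2 + 1) (b=2); 2→3: 3^(3 + 1) = 81; 81−1 = 80
i=1: 80 = 2·3^3 + 2·3^2 + 2·3 + 2 (b=3); 3→4: 2·4^4 + 2·4^2 + 2·4 + 2 = 554; 554−1 = 553
i=2: 553 = 2·4^4 + 2·4^2 + 2·4 + 1 (b=4); 4→5: 2·5^5 + 2·5^2 + 2·5 + 1 = 6311; 6311−1 = 6310
i=3: 6310 = 2·5^5 + 2·5^2 + 2·5 (b=5); 5→6: 2·6^6 + 2·6^2 + 2·6 = 93396; 93396−1 = 93395

6310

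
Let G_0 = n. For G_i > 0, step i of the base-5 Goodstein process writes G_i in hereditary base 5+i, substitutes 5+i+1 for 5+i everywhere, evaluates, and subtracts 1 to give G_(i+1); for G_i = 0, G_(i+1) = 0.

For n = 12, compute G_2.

[0] 12 ≡ 2·5 + 2 (base 5). Lift 6: 14. −1: 13.
[1] 13 ≡ 2·6 + 1 (base 6). Lift 7: 15. −1: 14.
[2] 14 ≡ 2·7 (base 7). Lift 8: 16. −1: 15.

14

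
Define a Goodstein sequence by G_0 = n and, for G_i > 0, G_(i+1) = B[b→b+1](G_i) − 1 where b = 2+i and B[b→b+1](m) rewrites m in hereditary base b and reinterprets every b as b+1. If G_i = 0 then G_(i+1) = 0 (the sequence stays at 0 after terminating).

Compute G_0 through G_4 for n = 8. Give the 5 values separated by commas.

8, 80, 553, 6310, 93395

8 —HB2→ 2^(2 + 1) —bump→ 3^(3 + 1) = 81 —(−1)→ 80
80 —HB3→ 2·3^3 + 2·3^2 + 2·3 + 2 —bump→ 2·4^4 + 2·4^2 + 2·4 + 2 = 554 —(−1)→ 553
553 —HB4→ 2·4^4 + 2·4^2 + 2·4 + 1 —bump→ 2·5^5 + 2·5^2 + 2·5 + 1 = 6311 —(−1)→ 6310
6310 —HB5→ 2·5^5 + 2·5^2 + 2·5 —bump→ 2·6^6 + 2·6^2 + 2·6 = 93396 —(−1)→ 93395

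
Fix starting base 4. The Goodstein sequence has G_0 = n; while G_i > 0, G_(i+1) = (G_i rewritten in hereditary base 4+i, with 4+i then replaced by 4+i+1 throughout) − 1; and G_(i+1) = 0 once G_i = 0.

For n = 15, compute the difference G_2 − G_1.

G_0=15  [base 4] 3·4 + 3  →[4↦5]→  3·5 + 3 = 18  −1 ⇒ G_1=17
G_1=17  [base 5] 3·5 + 2  →[5↦6]→  3·6 + 2 = 20  −1 ⇒ G_2=19

2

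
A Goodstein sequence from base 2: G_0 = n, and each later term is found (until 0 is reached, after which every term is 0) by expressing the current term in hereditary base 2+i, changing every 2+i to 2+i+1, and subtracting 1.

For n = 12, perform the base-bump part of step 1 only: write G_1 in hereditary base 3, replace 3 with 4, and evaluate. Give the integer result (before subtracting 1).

1066

(0) 12|_2 = 2^(2 + 1) + 2^2 ↦ 3^(3 + 1) + 3^3|_3 = 108 ⇒ 107
(1) 107|_3 = 3^(3 + 1) + 2·3^2 + 2·3 + 2 ↦ 4^(4 + 1) + 2·4^2 + 2·4 + 2|_4 = 1066 ⇒ 1065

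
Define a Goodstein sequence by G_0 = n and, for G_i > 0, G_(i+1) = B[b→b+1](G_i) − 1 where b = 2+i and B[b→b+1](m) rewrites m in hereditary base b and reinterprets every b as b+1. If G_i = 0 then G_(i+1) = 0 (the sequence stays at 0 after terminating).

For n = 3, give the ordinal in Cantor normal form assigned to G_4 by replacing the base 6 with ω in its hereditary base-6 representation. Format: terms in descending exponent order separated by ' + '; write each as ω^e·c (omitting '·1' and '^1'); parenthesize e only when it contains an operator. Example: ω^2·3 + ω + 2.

[0] 3 ≡ 2 + 1 (base 2). Lift 3: 4. −1: 3.
[1] 3 ≡ 3 (base 3). Lift 4: 4. −1: 3.
[2] 3 ≡ 3 (base 4). Lift 5: 3. −1: 2.
[3] 2 ≡ 2 (base 5). Lift 6: 2. −1: 1.
[4] 1 ≡ 1 (base 6). Lift 7: 1. −1: 0.

1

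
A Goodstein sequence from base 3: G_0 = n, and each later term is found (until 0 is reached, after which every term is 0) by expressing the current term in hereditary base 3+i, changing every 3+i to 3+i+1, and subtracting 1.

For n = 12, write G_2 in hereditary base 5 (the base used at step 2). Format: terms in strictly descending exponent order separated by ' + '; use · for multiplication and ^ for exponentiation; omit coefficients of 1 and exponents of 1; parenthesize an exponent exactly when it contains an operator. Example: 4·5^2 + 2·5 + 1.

[0] 12 ≡ 3^2 + 3 (base 3). Lift 4: 20. −1: 19.
[1] 19 ≡ 4^2 + 3 (base 4). Lift 5: 28. −1: 27.
[2] 27 ≡ 5^2 + 2 (base 5). Lift 6: 38. −1: 37.

5^2 + 2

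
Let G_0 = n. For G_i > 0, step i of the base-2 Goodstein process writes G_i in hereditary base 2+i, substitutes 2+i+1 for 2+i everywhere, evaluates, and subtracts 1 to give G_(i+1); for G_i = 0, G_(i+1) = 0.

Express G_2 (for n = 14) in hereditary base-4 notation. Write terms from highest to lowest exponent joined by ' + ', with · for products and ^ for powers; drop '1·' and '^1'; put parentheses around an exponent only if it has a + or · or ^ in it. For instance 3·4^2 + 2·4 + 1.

14 —HB2→ 2^(2 + 1) + 2^2 + 2 —bump→ 3^(3 + 1) + 3^3 + 3 = 111 —(−1)→ 110
110 —HB3→ 3^(3 + 1) + 3^3 + 2 —bump→ 4^(4 + 1) + 4^4 + 2 = 1282 —(−1)→ 1281
1281 —HB4→ 4^(4 + 1) + 4^4 + 1 —bump→ 5^(5 + 1) + 5^5 + 1 = 18751 —(−1)→ 18750

4^(4 + 1) + 4^4 + 1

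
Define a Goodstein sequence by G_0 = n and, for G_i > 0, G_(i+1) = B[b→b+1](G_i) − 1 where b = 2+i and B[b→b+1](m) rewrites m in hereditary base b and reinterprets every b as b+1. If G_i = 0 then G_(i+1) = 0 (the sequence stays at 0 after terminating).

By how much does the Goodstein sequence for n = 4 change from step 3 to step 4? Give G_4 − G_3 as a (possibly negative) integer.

23

G_0 = 4. HB_2(4) = 2^2. Bump = 27. G_1 = 26.
G_1 = 26. HB_3(26) = 2·3^2 + 2·3 + 2. Bump = 42. G_2 = 41.
G_2 = 41. HB_4(41) = 2·4^2 + 2·4 + 1. Bump = 61. G_3 = 60.
G_3 = 60. HB_5(60) = 2·5^2 + 2·5. Bump = 84. G_4 = 83.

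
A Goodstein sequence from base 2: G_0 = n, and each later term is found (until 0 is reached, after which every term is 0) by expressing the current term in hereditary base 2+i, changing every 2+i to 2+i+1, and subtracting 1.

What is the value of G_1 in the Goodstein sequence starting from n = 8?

[0] 8 ≡ 2^(2 + 1) (base 2). Lift 3: 81. −1: 80.
[1] 80 ≡ 2·3^3 + 2·3^2 + 2·3 + 2 (base 3). Lift 4: 554. −1: 553.

80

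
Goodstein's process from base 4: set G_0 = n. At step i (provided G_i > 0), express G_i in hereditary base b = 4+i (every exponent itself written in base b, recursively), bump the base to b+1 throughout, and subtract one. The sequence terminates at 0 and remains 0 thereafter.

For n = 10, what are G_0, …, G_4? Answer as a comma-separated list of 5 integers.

10, 11, 12, 13, 13

G_0=10  [base 4] 2·4 + 2  →[4↦5]→  2·5 + 2 = 12  −1 ⇒ G_1=11
G_1=11  [base 5] 2·5 + 1  →[5↦6]→  2·6 + 1 = 13  −1 ⇒ G_2=12
G_2=12  [base 6] 2·6  →[6↦7]→  2·7 = 14  −1 ⇒ G_3=13
G_3=13  [base 7] 7 + 6  →[7↦8]→  8 + 6 = 14  −1 ⇒ G_4=13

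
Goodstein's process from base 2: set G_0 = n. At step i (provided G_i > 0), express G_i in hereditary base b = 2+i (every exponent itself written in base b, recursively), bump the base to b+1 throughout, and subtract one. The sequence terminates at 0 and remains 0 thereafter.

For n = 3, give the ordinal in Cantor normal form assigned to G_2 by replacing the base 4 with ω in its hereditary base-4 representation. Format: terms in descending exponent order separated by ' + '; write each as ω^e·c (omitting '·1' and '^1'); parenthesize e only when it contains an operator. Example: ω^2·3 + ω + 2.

3 —HB2→ 2 + 1 —bump→ 3 + 1 = 4 —(−1)→ 3
3 —HB3→ 3 —bump→ 4 = 4 —(−1)→ 3

3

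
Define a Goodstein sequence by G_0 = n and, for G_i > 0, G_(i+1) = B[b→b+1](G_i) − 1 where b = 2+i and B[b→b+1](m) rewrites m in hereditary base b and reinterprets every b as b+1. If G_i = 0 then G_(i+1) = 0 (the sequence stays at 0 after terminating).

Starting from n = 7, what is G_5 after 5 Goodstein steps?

823543

i=0: 7 = 2^2 + 2 + 1 (b=2); 2→3: 3^3 + 3 + 1 = 31; 31−1 = 30
i=1: 30 = 3^3 + 3 (b=3); 3→4: 4^4 + 4 = 260; 260−1 = 259
i=2: 259 = 4^4 + 3 (b=4); 4→5: 5^5 + 3 = 3128; 3128−1 = 3127
i=3: 3127 = 5^5 + 2 (b=5); 5→6: 6^6 + 2 = 46658; 46658−1 = 46657
i=4: 46657 = 6^6 + 1 (b=6); 6→7: 7^7 + 1 = 823544; 823544−1 = 823543
i=5: 823543 = 7^7 (b=7); 7→8: 8^8 = 16777216; 16777216−1 = 16777215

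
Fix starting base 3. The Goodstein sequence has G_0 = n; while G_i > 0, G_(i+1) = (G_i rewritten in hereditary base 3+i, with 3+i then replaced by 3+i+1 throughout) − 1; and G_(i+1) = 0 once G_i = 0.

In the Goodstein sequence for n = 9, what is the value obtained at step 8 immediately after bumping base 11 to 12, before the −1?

[0] 9 ≡ 3^2 (base 3). Lift 4: 16. −1: 15.
[1] 15 ≡ 3·4 + 3 (base 4). Lift 5: 18. −1: 17.
[2] 17 ≡ 3·5 + 2 (base 5). Lift 6: 20. −1: 19.
[3] 19 ≡ 3·6 + 1 (base 6). Lift 7: 22. −1: 21.
[4] 21 ≡ 3·7 (base 7). Lift 8: 24. −1: 23.
[5] 23 ≡ 2·8 + 7 (base 8). Lift 9: 25. −1: 24.
[6] 24 ≡ 2·9 + 6 (base 9). Lift 10: 26. −1: 25.
[7] 25 ≡ 2·10 + 5 (base 10). Lift 11: 27. −1: 26.

28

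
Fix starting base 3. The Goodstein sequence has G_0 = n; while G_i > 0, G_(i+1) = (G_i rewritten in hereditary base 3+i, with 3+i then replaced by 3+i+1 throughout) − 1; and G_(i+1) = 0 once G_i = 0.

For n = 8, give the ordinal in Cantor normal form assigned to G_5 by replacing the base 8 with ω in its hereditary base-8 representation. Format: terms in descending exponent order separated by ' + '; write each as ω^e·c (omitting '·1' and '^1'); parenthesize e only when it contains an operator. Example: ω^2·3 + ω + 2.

8 —HB3→ 2·3 + 2 —bump→ 2·4 + 2 = 10 —(−1)→ 9
9 —HB4→ 2·4 + 1 —bump→ 2·5 + 1 = 11 —(−1)→ 10
10 —HB5→ 2·5 —bump→ 2·6 = 12 —(−1)→ 11
11 —HB6→ 6 + 5 —bump→ 7 + 5 = 12 —(−1)→ 11
11 —HB7→ 7 + 4 —bump→ 8 + 4 = 12 —(−1)→ 11

ω + 3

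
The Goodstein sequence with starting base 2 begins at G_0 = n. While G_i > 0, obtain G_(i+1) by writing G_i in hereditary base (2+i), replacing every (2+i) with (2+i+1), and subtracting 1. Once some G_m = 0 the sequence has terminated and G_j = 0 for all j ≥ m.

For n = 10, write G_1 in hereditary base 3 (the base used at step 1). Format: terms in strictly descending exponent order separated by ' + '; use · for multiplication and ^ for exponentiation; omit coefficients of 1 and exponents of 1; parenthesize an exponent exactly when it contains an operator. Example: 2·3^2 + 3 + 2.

G_0=10  [base 2] 2^(2 + 1) + 2  →[2↦3]→  3^(3 + 1) + 3 = 84  −1 ⇒ G_1=83
G_1=83  [base 3] 3^(3 + 1) + 2  →[3↦4]→  4^(4 + 1) + 2 = 1026  −1 ⇒ G_2=1025

3^(3 + 1) + 2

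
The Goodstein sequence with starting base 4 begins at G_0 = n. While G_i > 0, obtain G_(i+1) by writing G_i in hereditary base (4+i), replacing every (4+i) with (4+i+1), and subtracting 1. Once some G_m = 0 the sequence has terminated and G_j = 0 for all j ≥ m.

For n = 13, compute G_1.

15

[0] 13 ≡ 3·4 + 1 (base 4). Lift 5: 16. −1: 15.
[1] 15 ≡ 3·5 (base 5). Lift 6: 18. −1: 17.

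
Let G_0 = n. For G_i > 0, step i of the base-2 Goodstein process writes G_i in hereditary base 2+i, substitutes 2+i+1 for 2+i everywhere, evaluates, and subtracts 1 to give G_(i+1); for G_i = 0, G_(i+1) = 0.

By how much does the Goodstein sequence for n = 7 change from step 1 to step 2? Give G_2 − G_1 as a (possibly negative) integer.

229

(0) 7|_2 = 2^2 + 2 + 1 ↦ 3^3 + 3 + 1|_3 = 31 ⇒ 30
(1) 30|_3 = 3^3 + 3 ↦ 4^4 + 4|_4 = 260 ⇒ 259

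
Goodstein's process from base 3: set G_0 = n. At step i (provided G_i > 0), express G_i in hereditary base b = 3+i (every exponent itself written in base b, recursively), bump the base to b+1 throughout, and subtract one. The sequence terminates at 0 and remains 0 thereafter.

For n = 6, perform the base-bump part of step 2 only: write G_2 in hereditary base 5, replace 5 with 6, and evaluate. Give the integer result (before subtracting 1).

8

[0] 6 ≡ 2·3 (base 3). Lift 4: 8. −1: 7.
[1] 7 ≡ 4 + 3 (base 4). Lift 5: 8. −1: 7.
[2] 7 ≡ 5 + 2 (base 5). Lift 6: 8. −1: 7.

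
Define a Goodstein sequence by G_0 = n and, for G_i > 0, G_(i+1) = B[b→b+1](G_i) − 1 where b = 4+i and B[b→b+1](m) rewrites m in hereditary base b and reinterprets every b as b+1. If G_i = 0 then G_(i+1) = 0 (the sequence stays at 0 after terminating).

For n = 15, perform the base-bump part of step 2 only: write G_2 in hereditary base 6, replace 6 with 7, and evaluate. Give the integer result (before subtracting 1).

step 0: 15 = 3·4 + 3; sub 5 for 4: 3·5 + 3; = 18; G_1 = 18−1 = 17
step 1: 17 = 3·5 + 2; sub 6 for 5: 3·6 + 2; = 20; G_2 = 20−1 = 19
step 2: 19 = 3·6 + 1; sub 7 for 6: 3·7 + 1; = 22; G_3 = 22−1 = 21

22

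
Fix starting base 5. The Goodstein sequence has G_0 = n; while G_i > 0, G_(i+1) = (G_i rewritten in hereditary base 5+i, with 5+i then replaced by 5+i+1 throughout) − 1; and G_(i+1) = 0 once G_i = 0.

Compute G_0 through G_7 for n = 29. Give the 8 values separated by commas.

base 5: 29 = 5^2 + 4; at 6: 6^2 + 4 = 40; next = 39
base 6: 39 = 6^2 + 3; at 7: 7^2 + 3 = 52; next = 51
base 7: 51 = 7^2 + 2; at 8: 8^2 + 2 = 66; next = 65
base 8: 65 = 8^2 + 1; at 9: 9^2 + 1 = 82; next = 81
base 9: 81 = 9^2; at 10: 10^2 = 100; next = 99
base 10: 99 = 9·10 + 9; at 11: 9·11 + 9 = 108; next = 107
base 11: 107 = 9·11 + 8; at 12: 9·12 + 8 = 116; next = 115

29, 39, 51, 65, 81, 99, 107, 115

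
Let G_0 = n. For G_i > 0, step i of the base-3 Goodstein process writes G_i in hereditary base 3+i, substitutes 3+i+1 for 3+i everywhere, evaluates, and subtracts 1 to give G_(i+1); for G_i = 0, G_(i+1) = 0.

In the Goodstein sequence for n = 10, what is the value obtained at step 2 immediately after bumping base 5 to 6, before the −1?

28

(0) 10|_3 = 3^2 + 1 ↦ 4^2 + 1|_4 = 17 ⇒ 16
(1) 16|_4 = 4^2 ↦ 5^2|_5 = 25 ⇒ 24
(2) 24|_5 = 4·5 + 4 ↦ 4·6 + 4|_6 = 28 ⇒ 27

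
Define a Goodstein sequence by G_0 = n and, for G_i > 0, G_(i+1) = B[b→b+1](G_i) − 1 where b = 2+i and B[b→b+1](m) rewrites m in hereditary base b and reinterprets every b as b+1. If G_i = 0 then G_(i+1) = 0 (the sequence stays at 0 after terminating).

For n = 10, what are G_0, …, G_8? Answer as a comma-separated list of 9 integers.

10 —HB2→ 2^(2 + 1) + 2 —bump→ 3^(3 + 1) + 3 = 84 —(−1)→ 83
83 —HB3→ 3^(3 + 1) + 2 —bump→ 4^(4 + 1) + 2 = 1026 —(−1)→ 1025
1025 —HB4→ 4^(4 + 1) + 1 —bump→ 5^(5 + 1) + 1 = 15626 —(−1)→ 15625
15625 —HB5→ 5^(5 + 1) —bump→ 6^(6 + 1) = 279936 —(−1)→ 279935
279935 —HB6→ 5·6^6 + 5·6^5 + 5·6^4 + 5·6^3 + 5·6^2 + 5·6 + 5 —bump→ 5·7^7 + 5·7^5 + 5·7^4 + 5·7^3 + 5·7^2 + 5·7 + 5 = 4215755 —(−1)→ 4215754
4215754 —HB7→ 5·7^7 + 5·7^5 + 5·7^4 + 5·7^3 + 5·7^2 + 5·7 + 4 —bump→ 5·8^8 + 5·8^5 + 5·8^4 + 5·8^3 + 5·8^2 + 5·8 + 4 = 84073324 —(−1)→ 84073323
84073323 —HB8→ 5·8^8 + 5·8^5 + 5·8^4 + 5·8^3 + 5·8^2 + 5·8 + 3 —bump→ 5·9^9 + 5·9^5 + 5·9^4 + 5·9^3 + 5·9^2 + 5·9 + 3 = 1937434593 —(−1)→ 1937434592
1937434592 —HB9→ 5·9^9 + 5·9^5 + 5·9^4 + 5·9^3 + 5·9^2 + 5·9 + 2 —bump→ 5·10^10 + 5·10^5 + 5·10^4 + 5·10^3 + 5·10^2 + 5·10 + 2 = 50000555552 —(−1)→ 50000555551

10, 83, 1025, 15625, 279935, 4215754, 84073323, 1937434592, 50000555551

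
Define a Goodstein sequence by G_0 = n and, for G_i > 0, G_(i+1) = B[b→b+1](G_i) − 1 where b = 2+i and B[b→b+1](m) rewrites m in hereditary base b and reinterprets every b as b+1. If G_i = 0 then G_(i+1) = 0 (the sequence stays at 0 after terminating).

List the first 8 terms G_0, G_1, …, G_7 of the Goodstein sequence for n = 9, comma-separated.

step 0: 9 = 2^(2 + 1) + 1; sub 3 for 2: 3^(3 + 1) + 1; = 82; G_1 = 82−1 = 81
step 1: 81 = 3^(3 + 1); sub 4 for 3: 4^(4 + 1); = 1024; G_2 = 1024−1 = 1023
step 2: 1023 = 3·4^4 + 3·4^3 + 3·4^2 + 3·4 + 3; sub 5 for 4: 3·5^5 + 3·5^3 + 3·5^2 + 3·5 + 3; = 9843; G_3 = 9843−1 = 9842
step 3: 9842 = 3·5^5 + 3·5^3 + 3·5^2 + 3·5 + 2; sub 6 for 5: 3·6^6 + 3·6^3 + 3·6^2 + 3·6 + 2; = 140744; G_4 = 140744−1 = 140743
step 4: 140743 = 3·6^6 + 3·6^3 + 3·6^2 + 3·6 + 1; sub 7 for 6: 3·7^7 + 3·7^3 + 3·7^2 + 3·7 + 1; = 2471827; G_5 = 2471827−1 = 2471826
step 5: 2471826 = 3·7^7 + 3·7^3 + 3·7^2 + 3·7; sub 8 for 7: 3·8^8 + 3·8^3 + 3·8^2 + 3·8; = 50333400; G_6 = 50333400−1 = 50333399
step 6: 50333399 = 3·8^8 + 3·8^3 + 3·8^2 + 2·8 + 7; sub 9 for 8: 3·9^9 + 3·9^3 + 3·9^2 + 2·9 + 7; = 1162263922; G_7 = 1162263922−1 = 1162263921

9, 81, 1023, 9842, 140743, 2471826, 50333399, 1162263921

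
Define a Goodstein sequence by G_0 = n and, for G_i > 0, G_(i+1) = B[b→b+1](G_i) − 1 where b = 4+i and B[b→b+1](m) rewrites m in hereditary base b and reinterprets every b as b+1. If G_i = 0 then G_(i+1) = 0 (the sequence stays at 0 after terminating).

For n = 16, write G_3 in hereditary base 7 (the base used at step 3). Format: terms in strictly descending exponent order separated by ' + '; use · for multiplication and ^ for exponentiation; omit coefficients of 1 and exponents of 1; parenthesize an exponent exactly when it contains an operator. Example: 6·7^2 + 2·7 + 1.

4·7 + 2

step 0: 16 = 4^2; sub 5 for 4: 5^2; = 25; G_1 = 25−1 = 24
step 1: 24 = 4·5 + 4; sub 6 for 5: 4·6 + 4; = 28; G_2 = 28−1 = 27
step 2: 27 = 4·6 + 3; sub 7 for 6: 4·7 + 3; = 31; G_3 = 31−1 = 30
step 3: 30 = 4·7 + 2; sub 8 for 7: 4·8 + 2; = 34; G_4 = 34−1 = 33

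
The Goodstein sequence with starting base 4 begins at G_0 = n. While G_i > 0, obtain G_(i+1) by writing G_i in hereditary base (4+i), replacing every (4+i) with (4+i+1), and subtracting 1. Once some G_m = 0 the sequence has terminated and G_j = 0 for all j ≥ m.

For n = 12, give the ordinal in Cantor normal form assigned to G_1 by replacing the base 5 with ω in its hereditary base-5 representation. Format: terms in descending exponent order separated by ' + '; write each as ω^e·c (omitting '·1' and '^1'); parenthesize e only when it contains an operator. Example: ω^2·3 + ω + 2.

base 4: 12 = 3·4; at 5: 3·5 = 15; next = 14
base 5: 14 = 2·5 + 4; at 6: 2·6 + 4 = 16; next = 15

ω·2 + 4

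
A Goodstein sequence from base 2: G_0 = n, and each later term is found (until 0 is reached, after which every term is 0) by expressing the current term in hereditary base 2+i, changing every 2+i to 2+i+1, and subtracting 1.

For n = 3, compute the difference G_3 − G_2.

i=0: 3 = 2 + 1 (b=2); 2→3: 3 + 1 = 4; 4−1 = 3
i=1: 3 = 3 (b=3); 3→4: 4 = 4; 4−1 = 3
i=2: 3 = 3 (b=4); 4→5: 3 = 3; 3−1 = 2

-1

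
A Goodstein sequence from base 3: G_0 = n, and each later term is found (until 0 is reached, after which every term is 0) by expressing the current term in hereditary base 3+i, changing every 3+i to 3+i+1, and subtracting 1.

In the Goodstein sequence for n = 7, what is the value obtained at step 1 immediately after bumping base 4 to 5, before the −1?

10

i=0: 7 = 2·3 + 1 (b=3); 3→4: 2·4 + 1 = 9; 9−1 = 8
i=1: 8 = 2·4 (b=4); 4→5: 2·5 = 10; 10−1 = 9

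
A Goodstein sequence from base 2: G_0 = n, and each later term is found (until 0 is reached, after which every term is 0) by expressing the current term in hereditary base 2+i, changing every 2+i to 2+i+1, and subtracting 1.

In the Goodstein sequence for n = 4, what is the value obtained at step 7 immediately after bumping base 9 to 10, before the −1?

212

base 2: 4 = 2^2; at 3: 3^3 = 27; next = 26
base 3: 26 = 2·3^2 + 2·3 + 2; at 4: 2·4^2 + 2·4 + 2 = 42; next = 41
base 4: 41 = 2·4^2 + 2·4 + 1; at 5: 2·5^2 + 2·5 + 1 = 61; next = 60
base 5: 60 = 2·5^2 + 2·5; at 6: 2·6^2 + 2·6 = 84; next = 83
base 6: 83 = 2·6^2 + 6 + 5; at 7: 2·7^2 + 7 + 5 = 110; next = 109
base 7: 109 = 2·7^2 + 7 + 4; at 8: 2·8^2 + 8 + 4 = 140; next = 139
base 8: 139 = 2·8^2 + 8 + 3; at 9: 2·9^2 + 9 + 3 = 174; next = 173
base 9: 173 = 2·9^2 + 9 + 2; at 10: 2·10^2 + 10 + 2 = 212; next = 211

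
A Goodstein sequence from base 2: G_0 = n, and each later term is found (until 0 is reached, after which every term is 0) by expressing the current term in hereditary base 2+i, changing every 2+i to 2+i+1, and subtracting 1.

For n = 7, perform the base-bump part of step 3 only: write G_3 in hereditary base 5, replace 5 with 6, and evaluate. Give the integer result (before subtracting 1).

46658

G_0=7  [base 2] 2^2 + 2 + 1  →[2↦3]→  3^3 + 3 + 1 = 31  −1 ⇒ G_1=30
G_1=30  [base 3] 3^3 + 3  →[3↦4]→  4^4 + 4 = 260  −1 ⇒ G_2=259
G_2=259  [base 4] 4^4 + 3  →[4↦5]→  5^5 + 3 = 3128  −1 ⇒ G_3=3127
G_3=3127  [base 5] 5^5 + 2  →[5↦6]→  6^6 + 2 = 46658  −1 ⇒ G_4=46657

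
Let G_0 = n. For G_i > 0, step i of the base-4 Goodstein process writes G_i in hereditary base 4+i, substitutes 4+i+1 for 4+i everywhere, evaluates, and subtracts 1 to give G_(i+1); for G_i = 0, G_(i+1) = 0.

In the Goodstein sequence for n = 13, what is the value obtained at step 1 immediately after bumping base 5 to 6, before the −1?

G_0=13  [base 4] 3·4 + 1  →[4↦5]→  3·5 + 1 = 16  −1 ⇒ G_1=15
G_1=15  [base 5] 3·5  →[5↦6]→  3·6 = 18  −1 ⇒ G_2=17

18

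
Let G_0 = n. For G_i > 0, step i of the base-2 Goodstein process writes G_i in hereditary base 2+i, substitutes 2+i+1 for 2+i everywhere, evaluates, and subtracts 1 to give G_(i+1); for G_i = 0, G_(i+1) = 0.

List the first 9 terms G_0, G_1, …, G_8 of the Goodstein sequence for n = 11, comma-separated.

step 0: 11 = 2^(2 + 1) + 2 + 1; sub 3 for 2: 3^(3 + 1) + 3 + 1; = 85; G_1 = 85−1 = 84
step 1: 84 = 3^(3 + 1) + 3; sub 4 for 3: 4^(4 + 1) + 4; = 1028; G_2 = 1028−1 = 1027
step 2: 1027 = 4^(4 + 1) + 3; sub 5 for 4: 5^(5 + 1) + 3; = 15628; G_3 = 15628−1 = 15627
step 3: 15627 = 5^(5 + 1) + 2; sub 6 for 5: 6^(6 + 1) + 2; = 279938; G_4 = 279938−1 = 279937
step 4: 279937 = 6^(6 + 1) + 1; sub 7 for 6: 7^(7 + 1) + 1; = 5764802; G_5 = 5764802−1 = 5764801
step 5: 5764801 = 7^(7 + 1); sub 8 for 7: 8^(8 + 1); = 134217728; G_6 = 134217728−1 = 134217727
step 6: 134217727 = 7·8^8 + 7·8^7 + 7·8^6 + 7·8^5 + 7·8^4 + 7·8^3 + 7·8^2 + 7·8 + 7; sub 9 for 8: 7·9^9 + 7·9^7 + 7·9^6 + 7·9^5 + 7·9^4 + 7·9^3 + 7·9^2 + 7·9 + 7; = 2749609303; G_7 = 2749609303−1 = 2749609302
step 7: 2749609302 = 7·9^9 + 7·9^7 + 7·9^6 + 7·9^5 + 7·9^4 + 7·9^3 + 7·9^2 + 7·9 + 6; sub 10 for 9: 7·10^10 + 7·10^7 + 7·10^6 + 7·10^5 + 7·10^4 + 7·10^3 + 7·10^2 + 7·10 + 6; = 70077777776; G_8 = 70077777776−1 = 70077777775

11, 84, 1027, 15627, 279937, 5764801, 134217727, 2749609302, 70077777775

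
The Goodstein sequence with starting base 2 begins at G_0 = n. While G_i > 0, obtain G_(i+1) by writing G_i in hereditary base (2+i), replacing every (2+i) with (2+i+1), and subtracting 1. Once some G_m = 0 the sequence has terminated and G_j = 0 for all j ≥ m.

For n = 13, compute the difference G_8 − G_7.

G_0=13  [base 2] 2^(2 + 1) + 2^2 + 1  →[2↦3]→  3^(3 + 1) + 3^3 + 1 = 109  −1 ⇒ G_1=108
G_1=108  [base 3] 3^(3 + 1) + 3^3  →[3↦4]→  4^(4 + 1) + 4^4 = 1280  −1 ⇒ G_2=1279
G_2=1279  [base 4] 4^(4 + 1) + 3·4^3 + 3·4^2 + 3·4 + 3  →[4↦5]→  5^(5 + 1) + 3·5^3 + 3·5^2 + 3·5 + 3 = 16093  −1 ⇒ G_3=16092
G_3=16092  [base 5] 5^(5 + 1) + 3·5^3 + 3·5^2 + 3·5 + 2  →[5↦6]→  6^(6 + 1) + 3·6^3 + 3·6^2 + 3·6 + 2 = 280712  −1 ⇒ G_4=280711
G_4=280711  [base 6] 6^(6 + 1) + 3·6^3 + 3·6^2 + 3·6 + 1  →[6↦7]→  7^(7 + 1) + 3·7^3 + 3·7^2 + 3·7 + 1 = 5765999  −1 ⇒ G_5=5765998
G_5=5765998  [base 7] 7^(7 + 1) + 3·7^3 + 3·7^2 + 3·7  →[7↦8]→  8^(8 + 1) + 3·8^3 + 3·8^2 + 3·8 = 134219480  −1 ⇒ G_6=134219479
G_6=134219479  [base 8] 8^(8 + 1) + 3·8^3 + 3·8^2 + 2·8 + 7  →[8↦9]→  9^(9 + 1) + 3·9^3 + 3·9^2 + 2·9 + 7 = 3486786856  −1 ⇒ G_7=3486786855
G_7=3486786855  [base 9] 9^(9 + 1) + 3·9^3 + 3·9^2 + 2·9 + 6  →[9↦10]→  10^(10 + 1) + 3·10^3 + 3·10^2 + 2·10 + 6 = 100000003326  −1 ⇒ G_8=100000003325

96513216470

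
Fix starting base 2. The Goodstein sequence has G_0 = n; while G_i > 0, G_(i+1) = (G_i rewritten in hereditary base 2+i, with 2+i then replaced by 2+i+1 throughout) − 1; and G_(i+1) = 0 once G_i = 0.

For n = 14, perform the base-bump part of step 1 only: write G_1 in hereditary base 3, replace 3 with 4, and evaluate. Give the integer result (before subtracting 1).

1282

[0] 14 ≡ 2^(2 + 1) + 2^2 + 2 (base 2). Lift 3: 111. −1: 110.
[1] 110 ≡ 3^(3 + 1) + 3^3 + 2 (base 3). Lift 4: 1282. −1: 1281.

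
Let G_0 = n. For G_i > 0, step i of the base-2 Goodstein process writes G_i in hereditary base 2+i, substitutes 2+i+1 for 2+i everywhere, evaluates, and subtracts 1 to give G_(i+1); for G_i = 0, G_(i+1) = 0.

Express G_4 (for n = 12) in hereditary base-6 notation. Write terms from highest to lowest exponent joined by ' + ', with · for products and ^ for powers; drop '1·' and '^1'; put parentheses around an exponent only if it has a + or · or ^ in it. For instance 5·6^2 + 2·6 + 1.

base 2: 12 = 2^(2 + 1) + 2^2; at 3: 3^(3 + 1) + 3^3 = 108; next = 107
base 3: 107 = 3^(3 + 1) + 2·3^2 + 2·3 + 2; at 4: 4^(4 + 1) + 2·4^2 + 2·4 + 2 = 1066; next = 1065
base 4: 1065 = 4^(4 + 1) + 2·4^2 + 2·4 + 1; at 5: 5^(5 + 1) + 2·5^2 + 2·5 + 1 = 15686; next = 15685
base 5: 15685 = 5^(5 + 1) + 2·5^2 + 2·5; at 6: 6^(6 + 1) + 2·6^2 + 2·6 = 280020; next = 280019

6^(6 + 1) + 2·6^2 + 6 + 5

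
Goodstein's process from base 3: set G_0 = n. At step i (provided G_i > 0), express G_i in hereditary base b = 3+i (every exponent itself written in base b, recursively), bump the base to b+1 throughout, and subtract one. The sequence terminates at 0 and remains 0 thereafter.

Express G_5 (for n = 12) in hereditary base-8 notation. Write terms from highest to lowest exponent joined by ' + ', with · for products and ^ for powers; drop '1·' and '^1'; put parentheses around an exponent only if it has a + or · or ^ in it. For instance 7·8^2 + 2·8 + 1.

7·8 + 7

G_0 = 12. HB_3(12) = 3^2 + 3. Bump = 20. G_1 = 19.
G_1 = 19. HB_4(19) = 4^2 + 3. Bump = 28. G_2 = 27.
G_2 = 27. HB_5(27) = 5^2 + 2. Bump = 38. G_3 = 37.
G_3 = 37. HB_6(37) = 6^2 + 1. Bump = 50. G_4 = 49.
G_4 = 49. HB_7(49) = 7^2. Bump = 64. G_5 = 63.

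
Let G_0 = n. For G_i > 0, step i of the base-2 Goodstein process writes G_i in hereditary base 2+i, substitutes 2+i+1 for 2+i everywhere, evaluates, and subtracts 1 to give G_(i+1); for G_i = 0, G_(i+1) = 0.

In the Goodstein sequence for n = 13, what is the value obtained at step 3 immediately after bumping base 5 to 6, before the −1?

G_0 = 13. HB_2(13) = 2^(2 + 1) + 2^2 + 1. Bump = 109. G_1 = 108.
G_1 = 108. HB_3(108) = 3^(3 + 1) + 3^3. Bump = 1280. G_2 = 1279.
G_2 = 1279. HB_4(1279) = 4^(4 + 1) + 3·4^3 + 3·4^2 + 3·4 + 3. Bump = 16093. G_3 = 16092.
G_3 = 16092. HB_5(16092) = 5^(5 + 1) + 3·5^3 + 3·5^2 + 3·5 + 2. Bump = 280712. G_4 = 280711.

280712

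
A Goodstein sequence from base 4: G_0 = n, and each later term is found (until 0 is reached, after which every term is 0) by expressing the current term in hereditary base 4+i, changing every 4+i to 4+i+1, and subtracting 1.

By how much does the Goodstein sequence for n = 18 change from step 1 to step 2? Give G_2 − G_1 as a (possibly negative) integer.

step 0: 18 = 4^2 + 2; sub 5 for 4: 5^2 + 2; = 27; G_1 = 27−1 = 26
step 1: 26 = 5^2 + 1; sub 6 for 5: 6^2 + 1; = 37; G_2 = 37−1 = 36

10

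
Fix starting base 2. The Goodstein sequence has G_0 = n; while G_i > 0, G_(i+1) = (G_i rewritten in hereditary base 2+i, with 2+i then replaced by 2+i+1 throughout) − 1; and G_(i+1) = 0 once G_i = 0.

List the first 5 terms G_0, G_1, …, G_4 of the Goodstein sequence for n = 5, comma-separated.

5, 27, 255, 467, 775

base 2: 5 = 2^2 + 1; at 3: 3^3 + 1 = 28; next = 27
base 3: 27 = 3^3; at 4: 4^4 = 256; next = 255
base 4: 255 = 3·4^3 + 3·4^2 + 3·4 + 3; at 5: 3·5^3 + 3·5^2 + 3·5 + 3 = 468; next = 467
base 5: 467 = 3·5^3 + 3·5^2 + 3·5 + 2; at 6: 3·6^3 + 3·6^2 + 3·6 + 2 = 776; next = 775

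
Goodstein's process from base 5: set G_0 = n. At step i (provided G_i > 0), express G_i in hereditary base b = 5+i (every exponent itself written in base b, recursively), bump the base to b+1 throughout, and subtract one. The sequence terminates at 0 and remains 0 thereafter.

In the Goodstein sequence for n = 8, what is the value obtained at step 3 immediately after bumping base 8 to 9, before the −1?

9

G_0=8  [base 5] 5 + 3  →[5↦6]→  6 + 3 = 9  −1 ⇒ G_1=8
G_1=8  [base 6] 6 + 2  →[6↦7]→  7 + 2 = 9  −1 ⇒ G_2=8
G_2=8  [base 7] 7 + 1  →[7↦8]→  8 + 1 = 9  −1 ⇒ G_3=8
G_3=8  [base 8] 8  →[8↦9]→  9 = 9  −1 ⇒ G_4=8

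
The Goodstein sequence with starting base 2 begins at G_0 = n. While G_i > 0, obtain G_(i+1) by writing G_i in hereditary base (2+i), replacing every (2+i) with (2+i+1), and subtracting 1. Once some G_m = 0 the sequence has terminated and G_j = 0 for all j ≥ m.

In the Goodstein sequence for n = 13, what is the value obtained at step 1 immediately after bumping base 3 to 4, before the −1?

[0] 13 ≡ 2^(2 + 1) + 2^2 + 1 (base 2). Lift 3: 109. −1: 108.
[1] 108 ≡ 3^(3 + 1) + 3^3 (base 3). Lift 4: 1280. −1: 1279.

1280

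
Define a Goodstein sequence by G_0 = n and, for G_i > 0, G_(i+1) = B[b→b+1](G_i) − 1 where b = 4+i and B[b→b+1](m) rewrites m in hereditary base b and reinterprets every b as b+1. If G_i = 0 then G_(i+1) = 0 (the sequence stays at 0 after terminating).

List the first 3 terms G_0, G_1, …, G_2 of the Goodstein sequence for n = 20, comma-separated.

base 4: 20 = 4^2 + 4; at 5: 5^2 + 5 = 30; next = 29
base 5: 29 = 5^2 + 4; at 6: 6^2 + 4 = 40; next = 39

20, 29, 39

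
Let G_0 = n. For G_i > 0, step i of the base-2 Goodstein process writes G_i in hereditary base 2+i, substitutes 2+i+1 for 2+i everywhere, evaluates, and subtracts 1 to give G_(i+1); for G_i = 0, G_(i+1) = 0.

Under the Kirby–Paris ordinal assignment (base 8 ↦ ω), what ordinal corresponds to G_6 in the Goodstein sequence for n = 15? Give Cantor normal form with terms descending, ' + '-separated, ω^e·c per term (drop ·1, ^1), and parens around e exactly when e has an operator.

15 —HB2→ 2^(2 + 1) + 2^2 + 2 + 1 —bump→ 3^(3 + 1) + 3^3 + 3 + 1 = 112 —(−1)→ 111
111 —HB3→ 3^(3 + 1) + 3^3 + 3 —bump→ 4^(4 + 1) + 4^4 + 4 = 1284 —(−1)→ 1283
1283 —HB4→ 4^(4 + 1) + 4^4 + 3 —bump→ 5^(5 + 1) + 5^5 + 3 = 18753 —(−1)→ 18752
18752 —HB5→ 5^(5 + 1) + 5^5 + 2 —bump→ 6^(6 + 1) + 6^6 + 2 = 326594 —(−1)→ 326593
326593 —HB6→ 6^(6 + 1) + 6^6 + 1 —bump→ 7^(7 + 1) + 7^7 + 1 = 6588345 —(−1)→ 6588344
6588344 —HB7→ 7^(7 + 1) + 7^7 —bump→ 8^(8 + 1) + 8^8 = 150994944 —(−1)→ 150994943
150994943 —HB8→ 8^(8 + 1) + 7·8^7 + 7·8^6 + 7·8^5 + 7·8^4 + 7·8^3 + 7·8^2 + 7·8 + 7 —bump→ 9^(9 + 1) + 7·9^7 + 7·9^6 + 7·9^5 + 7·9^4 + 7·9^3 + 7·9^2 + 7·9 + 7 = 3524450281 —(−1)→ 3524450280

ω^(ω + 1) + ω^7·7 + ω^6·7 + ω^5·7 + ω^4·7 + ω^3·7 + ω^2·7 + ω·7 + 7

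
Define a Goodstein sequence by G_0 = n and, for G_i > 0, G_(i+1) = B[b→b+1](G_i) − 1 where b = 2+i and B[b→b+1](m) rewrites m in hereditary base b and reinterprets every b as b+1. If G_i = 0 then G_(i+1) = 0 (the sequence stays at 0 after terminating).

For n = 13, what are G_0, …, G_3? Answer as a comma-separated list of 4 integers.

G_0 = 13. HB_2(13) = 2^(2 + 1) + 2^2 + 1. Bump = 109. G_1 = 108.
G_1 = 108. HB_3(108) = 3^(3 + 1) + 3^3. Bump = 1280. G_2 = 1279.
G_2 = 1279. HB_4(1279) = 4^(4 + 1) + 3·4^3 + 3·4^2 + 3·4 + 3. Bump = 16093. G_3 = 16092.

13, 108, 1279, 16092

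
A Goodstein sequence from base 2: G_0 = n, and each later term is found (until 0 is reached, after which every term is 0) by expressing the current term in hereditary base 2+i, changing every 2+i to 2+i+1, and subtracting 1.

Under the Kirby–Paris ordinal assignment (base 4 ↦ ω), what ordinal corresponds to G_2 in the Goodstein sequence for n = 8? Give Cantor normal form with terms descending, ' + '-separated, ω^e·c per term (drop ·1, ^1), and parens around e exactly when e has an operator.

step 0: 8 = 2^(2 + 1); sub 3 for 2: 3^(3 + 1); = 81; G_1 = 81−1 = 80
step 1: 80 = 2·3^3 + 2·3^2 + 2·3 + 2; sub 4 for 3: 2·4^4 + 2·4^2 + 2·4 + 2; = 554; G_2 = 554−1 = 553
step 2: 553 = 2·4^4 + 2·4^2 + 2·4 + 1; sub 5 for 4: 2·5^5 + 2·5^2 + 2·5 + 1; = 6311; G_3 = 6311−1 = 6310

ω^ω·2 + ω^2·2 + ω·2 + 1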